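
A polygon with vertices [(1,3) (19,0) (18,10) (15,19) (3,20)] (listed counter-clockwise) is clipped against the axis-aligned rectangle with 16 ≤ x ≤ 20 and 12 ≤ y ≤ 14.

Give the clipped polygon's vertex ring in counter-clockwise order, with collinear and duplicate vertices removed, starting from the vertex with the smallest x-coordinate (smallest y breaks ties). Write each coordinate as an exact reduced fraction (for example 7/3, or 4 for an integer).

1. After x ≥ 16: [(16,1/2) (19,0) (18,10) (16,16)]
2. After x ≤ 20: [(16,1/2) (19,0) (18,10) (16,16)]
3. After y ≥ 12: [(16,12) (52/3,12) (16,16)]
4. After y ≤ 14: [(16,14) (16,12) (52/3,12) (50/3,14)]
5. Canonical ring: [(16,12) (52/3,12) (50/3,14) (16,14)]

Clipped polygon: [(16,12) (52/3,12) (50/3,14) (16,14)]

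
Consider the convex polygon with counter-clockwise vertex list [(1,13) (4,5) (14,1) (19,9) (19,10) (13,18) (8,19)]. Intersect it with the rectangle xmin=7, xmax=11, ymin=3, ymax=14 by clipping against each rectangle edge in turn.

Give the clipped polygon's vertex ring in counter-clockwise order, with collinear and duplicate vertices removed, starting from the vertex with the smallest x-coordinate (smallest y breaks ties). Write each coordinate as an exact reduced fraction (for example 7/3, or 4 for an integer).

1. After x ≥ 7: [(7,127/7) (7,19/5) (14,1) (19,9) (19,10) (13,18) (8,19)]
2. After x ≤ 11: [(7,127/7) (7,19/5) (11,11/5) (11,92/5) (8,19)]
3. After y ≥ 3: [(7,127/7) (7,19/5) (9,3) (11,3) (11,92/5) (8,19)]
4. After y ≤ 14: [(7,14) (7,19/5) (9,3) (11,3) (11,14)]
5. Canonical ring: [(7,19/5) (9,3) (11,3) (11,14) (7,14)]

Clipped polygon: [(7,19/5) (9,3) (11,3) (11,14) (7,14)]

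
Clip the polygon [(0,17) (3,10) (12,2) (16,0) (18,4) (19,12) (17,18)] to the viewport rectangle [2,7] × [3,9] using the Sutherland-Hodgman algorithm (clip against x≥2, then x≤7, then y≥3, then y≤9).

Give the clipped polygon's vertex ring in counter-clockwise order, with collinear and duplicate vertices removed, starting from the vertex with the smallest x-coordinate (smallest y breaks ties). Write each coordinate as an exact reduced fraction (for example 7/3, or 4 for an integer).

Clipped polygon: [(33/8,9) (7,58/9) (7,9)]

1. After x ≥ 2: [(2,291/17) (2,37/3) (3,10) (12,2) (16,0) (18,4) (19,12) (17,18)]
2. After x ≤ 7: [(7,296/17) (2,291/17) (2,37/3) (3,10) (7,58/9)]
3. After y ≥ 3: [(7,296/17) (2,291/17) (2,37/3) (3,10) (7,58/9)]
4. After y ≤ 9: [(7,9) (33/8,9) (7,58/9)]
5. Canonical ring: [(33/8,9) (7,58/9) (7,9)]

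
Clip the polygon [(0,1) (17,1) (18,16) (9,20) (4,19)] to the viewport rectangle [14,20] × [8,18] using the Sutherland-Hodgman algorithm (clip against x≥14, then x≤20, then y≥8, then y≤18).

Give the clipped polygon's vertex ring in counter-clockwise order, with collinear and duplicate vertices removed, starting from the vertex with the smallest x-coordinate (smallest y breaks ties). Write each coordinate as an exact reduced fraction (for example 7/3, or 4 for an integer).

Clipped polygon: [(14,8) (262/15,8) (18,16) (14,160/9)]

1. After x ≥ 14: [(14,1) (17,1) (18,16) (14,160/9)]
2. After x ≤ 20: [(14,1) (17,1) (18,16) (14,160/9)]
3. After y ≥ 8: [(14,8) (262/15,8) (18,16) (14,160/9)]
4. After y ≤ 18: [(14,8) (262/15,8) (18,16) (14,160/9)]
5. Canonical ring: [(14,8) (262/15,8) (18,16) (14,160/9)]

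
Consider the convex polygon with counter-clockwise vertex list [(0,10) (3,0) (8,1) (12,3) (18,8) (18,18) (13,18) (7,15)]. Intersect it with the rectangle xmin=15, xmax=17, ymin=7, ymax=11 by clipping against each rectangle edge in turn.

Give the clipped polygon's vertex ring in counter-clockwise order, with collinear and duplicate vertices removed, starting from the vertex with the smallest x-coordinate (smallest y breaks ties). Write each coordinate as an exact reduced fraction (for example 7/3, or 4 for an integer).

1. After x ≥ 15: [(15,11/2) (18,8) (18,18) (15,18)]
2. After x ≤ 17: [(15,11/2) (17,43/6) (17,18) (15,18)]
3. After y ≥ 7: [(15,7) (84/5,7) (17,43/6) (17,18) (15,18)]
4. After y ≤ 11: [(15,11) (15,7) (84/5,7) (17,43/6) (17,11)]
5. Canonical ring: [(15,7) (84/5,7) (17,43/6) (17,11) (15,11)]

Clipped polygon: [(15,7) (84/5,7) (17,43/6) (17,11) (15,11)]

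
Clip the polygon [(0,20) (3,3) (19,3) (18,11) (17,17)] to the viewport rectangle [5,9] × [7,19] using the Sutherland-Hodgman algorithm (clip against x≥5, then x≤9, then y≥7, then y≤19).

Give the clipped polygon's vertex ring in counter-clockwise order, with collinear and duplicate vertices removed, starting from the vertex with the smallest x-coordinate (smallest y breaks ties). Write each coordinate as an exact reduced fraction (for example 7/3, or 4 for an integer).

Clipped polygon: [(5,7) (9,7) (9,313/17) (17/3,19) (5,19)]

1. After x ≥ 5: [(5,325/17) (5,3) (19,3) (18,11) (17,17)]
2. After x ≤ 9: [(9,313/17) (5,325/17) (5,3) (9,3)]
3. After y ≥ 7: [(9,7) (9,313/17) (5,325/17) (5,7)]
4. After y ≤ 19: [(9,7) (9,313/17) (17/3,19) (5,19) (5,7)]
5. Canonical ring: [(5,7) (9,7) (9,313/17) (17/3,19) (5,19)]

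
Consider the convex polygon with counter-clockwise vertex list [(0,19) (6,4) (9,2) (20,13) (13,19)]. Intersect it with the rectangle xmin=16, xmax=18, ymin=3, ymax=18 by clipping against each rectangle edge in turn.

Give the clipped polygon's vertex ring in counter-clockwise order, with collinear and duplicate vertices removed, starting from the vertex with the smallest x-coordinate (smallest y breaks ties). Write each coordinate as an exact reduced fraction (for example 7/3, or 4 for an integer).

Clipped polygon: [(16,9) (18,11) (18,103/7) (16,115/7)]

1. After x ≥ 16: [(16,9) (20,13) (16,115/7)]
2. After x ≤ 18: [(16,9) (18,11) (18,103/7) (16,115/7)]
3. After y ≥ 3: [(16,9) (18,11) (18,103/7) (16,115/7)]
4. After y ≤ 18: [(16,9) (18,11) (18,103/7) (16,115/7)]
5. Canonical ring: [(16,9) (18,11) (18,103/7) (16,115/7)]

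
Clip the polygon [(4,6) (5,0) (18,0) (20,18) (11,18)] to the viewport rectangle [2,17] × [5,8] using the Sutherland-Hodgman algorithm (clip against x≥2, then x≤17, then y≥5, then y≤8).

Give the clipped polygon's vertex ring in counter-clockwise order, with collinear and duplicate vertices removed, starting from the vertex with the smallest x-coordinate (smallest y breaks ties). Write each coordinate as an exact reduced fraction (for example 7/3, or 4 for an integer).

Clipped polygon: [(4,6) (25/6,5) (17,5) (17,8) (31/6,8)]

1. After x ≥ 2: [(4,6) (5,0) (18,0) (20,18) (11,18)]
2. After x ≤ 17: [(4,6) (5,0) (17,0) (17,18) (11,18)]
3. After y ≥ 5: [(4,6) (25/6,5) (17,5) (17,18) (11,18)]
4. After y ≤ 8: [(31/6,8) (4,6) (25/6,5) (17,5) (17,8)]
5. Canonical ring: [(4,6) (25/6,5) (17,5) (17,8) (31/6,8)]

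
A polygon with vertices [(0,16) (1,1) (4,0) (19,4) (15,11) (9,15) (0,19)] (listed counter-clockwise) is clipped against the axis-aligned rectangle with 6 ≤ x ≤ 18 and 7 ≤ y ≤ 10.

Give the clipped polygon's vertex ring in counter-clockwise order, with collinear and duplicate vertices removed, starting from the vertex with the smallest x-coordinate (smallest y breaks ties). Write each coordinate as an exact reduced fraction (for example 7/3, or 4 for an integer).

1. After x ≥ 6: [(6,8/15) (19,4) (15,11) (9,15) (6,49/3)]
2. After x ≤ 18: [(6,8/15) (18,56/15) (18,23/4) (15,11) (9,15) (6,49/3)]
3. After y ≥ 7: [(6,7) (121/7,7) (15,11) (9,15) (6,49/3)]
4. After y ≤ 10: [(6,10) (6,7) (121/7,7) (109/7,10)]
5. Canonical ring: [(6,7) (121/7,7) (109/7,10) (6,10)]

Clipped polygon: [(6,7) (121/7,7) (109/7,10) (6,10)]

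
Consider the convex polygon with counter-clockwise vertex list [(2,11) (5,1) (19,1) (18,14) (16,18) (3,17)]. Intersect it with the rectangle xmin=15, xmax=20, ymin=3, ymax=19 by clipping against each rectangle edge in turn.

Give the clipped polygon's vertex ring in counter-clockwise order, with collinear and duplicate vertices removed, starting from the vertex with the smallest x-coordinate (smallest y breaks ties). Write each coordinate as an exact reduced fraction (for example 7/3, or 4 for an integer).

Clipped polygon: [(15,3) (245/13,3) (18,14) (16,18) (15,233/13)]

1. After x ≥ 15: [(15,1) (19,1) (18,14) (16,18) (15,233/13)]
2. After x ≤ 20: [(15,1) (19,1) (18,14) (16,18) (15,233/13)]
3. After y ≥ 3: [(15,3) (245/13,3) (18,14) (16,18) (15,233/13)]
4. After y ≤ 19: [(15,3) (245/13,3) (18,14) (16,18) (15,233/13)]
5. Canonical ring: [(15,3) (245/13,3) (18,14) (16,18) (15,233/13)]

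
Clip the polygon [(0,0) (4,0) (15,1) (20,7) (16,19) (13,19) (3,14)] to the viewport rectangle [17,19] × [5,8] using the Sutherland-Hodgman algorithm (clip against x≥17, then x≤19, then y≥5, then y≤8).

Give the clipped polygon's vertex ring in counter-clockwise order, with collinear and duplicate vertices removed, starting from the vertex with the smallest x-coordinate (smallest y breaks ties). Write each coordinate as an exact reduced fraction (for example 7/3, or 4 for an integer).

Clipped polygon: [(17,5) (55/3,5) (19,29/5) (19,8) (17,8)]

1. After x ≥ 17: [(17,17/5) (20,7) (17,16)]
2. After x ≤ 19: [(17,17/5) (19,29/5) (19,10) (17,16)]
3. After y ≥ 5: [(17,5) (55/3,5) (19,29/5) (19,10) (17,16)]
4. After y ≤ 8: [(17,8) (17,5) (55/3,5) (19,29/5) (19,8)]
5. Canonical ring: [(17,5) (55/3,5) (19,29/5) (19,8) (17,8)]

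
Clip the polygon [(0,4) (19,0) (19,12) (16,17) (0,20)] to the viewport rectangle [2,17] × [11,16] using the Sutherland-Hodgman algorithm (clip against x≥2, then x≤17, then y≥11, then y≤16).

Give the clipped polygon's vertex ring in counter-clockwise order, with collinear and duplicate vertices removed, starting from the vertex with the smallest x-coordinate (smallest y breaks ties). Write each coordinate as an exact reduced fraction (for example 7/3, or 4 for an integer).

Clipped polygon: [(2,11) (17,11) (17,46/3) (83/5,16) (2,16)]

1. After x ≥ 2: [(2,68/19) (19,0) (19,12) (16,17) (2,157/8)]
2. After x ≤ 17: [(2,68/19) (17,8/19) (17,46/3) (16,17) (2,157/8)]
3. After y ≥ 11: [(2,11) (17,11) (17,46/3) (16,17) (2,157/8)]
4. After y ≤ 16: [(2,16) (2,11) (17,11) (17,46/3) (83/5,16)]
5. Canonical ring: [(2,11) (17,11) (17,46/3) (83/5,16) (2,16)]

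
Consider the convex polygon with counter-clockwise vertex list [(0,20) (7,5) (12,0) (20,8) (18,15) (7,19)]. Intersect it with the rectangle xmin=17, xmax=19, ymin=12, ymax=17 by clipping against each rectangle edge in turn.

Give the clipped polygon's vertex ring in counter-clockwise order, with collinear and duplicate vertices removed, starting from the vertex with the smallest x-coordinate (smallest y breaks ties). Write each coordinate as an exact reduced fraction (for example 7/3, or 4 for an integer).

1. After x ≥ 17: [(17,5) (20,8) (18,15) (17,169/11)]
2. After x ≤ 19: [(17,5) (19,7) (19,23/2) (18,15) (17,169/11)]
3. After y ≥ 12: [(17,12) (132/7,12) (18,15) (17,169/11)]
4. After y ≤ 17: [(17,12) (132/7,12) (18,15) (17,169/11)]
5. Canonical ring: [(17,12) (132/7,12) (18,15) (17,169/11)]

Clipped polygon: [(17,12) (132/7,12) (18,15) (17,169/11)]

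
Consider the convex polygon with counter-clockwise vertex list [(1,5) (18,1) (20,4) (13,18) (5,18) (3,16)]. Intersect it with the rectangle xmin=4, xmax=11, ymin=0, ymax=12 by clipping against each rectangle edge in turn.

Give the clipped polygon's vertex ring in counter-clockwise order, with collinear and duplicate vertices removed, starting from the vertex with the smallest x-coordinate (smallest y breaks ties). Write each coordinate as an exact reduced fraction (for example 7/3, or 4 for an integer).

Clipped polygon: [(4,73/17) (11,45/17) (11,12) (4,12)]

1. After x ≥ 4: [(4,73/17) (18,1) (20,4) (13,18) (5,18) (4,17)]
2. After x ≤ 11: [(4,73/17) (11,45/17) (11,18) (5,18) (4,17)]
3. After y ≥ 0: [(4,73/17) (11,45/17) (11,18) (5,18) (4,17)]
4. After y ≤ 12: [(4,12) (4,73/17) (11,45/17) (11,12)]
5. Canonical ring: [(4,73/17) (11,45/17) (11,12) (4,12)]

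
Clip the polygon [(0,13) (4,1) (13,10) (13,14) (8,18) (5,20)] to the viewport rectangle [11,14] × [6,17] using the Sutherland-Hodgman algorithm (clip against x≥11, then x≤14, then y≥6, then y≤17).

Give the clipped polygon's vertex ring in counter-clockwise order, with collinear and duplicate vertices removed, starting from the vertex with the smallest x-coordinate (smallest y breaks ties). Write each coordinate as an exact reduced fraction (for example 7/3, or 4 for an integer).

1. After x ≥ 11: [(11,8) (13,10) (13,14) (11,78/5)]
2. After x ≤ 14: [(11,8) (13,10) (13,14) (11,78/5)]
3. After y ≥ 6: [(11,8) (13,10) (13,14) (11,78/5)]
4. After y ≤ 17: [(11,8) (13,10) (13,14) (11,78/5)]
5. Canonical ring: [(11,8) (13,10) (13,14) (11,78/5)]

Clipped polygon: [(11,8) (13,10) (13,14) (11,78/5)]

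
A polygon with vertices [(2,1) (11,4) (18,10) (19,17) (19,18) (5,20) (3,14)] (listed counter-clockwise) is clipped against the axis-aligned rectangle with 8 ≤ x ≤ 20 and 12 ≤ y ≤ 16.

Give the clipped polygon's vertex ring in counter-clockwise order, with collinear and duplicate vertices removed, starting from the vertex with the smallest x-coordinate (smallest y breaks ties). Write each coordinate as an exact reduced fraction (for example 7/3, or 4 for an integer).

1. After x ≥ 8: [(8,3) (11,4) (18,10) (19,17) (19,18) (8,137/7)]
2. After x ≤ 20: [(8,3) (11,4) (18,10) (19,17) (19,18) (8,137/7)]
3. After y ≥ 12: [(8,12) (128/7,12) (19,17) (19,18) (8,137/7)]
4. After y ≤ 16: [(8,16) (8,12) (128/7,12) (132/7,16)]
5. Canonical ring: [(8,12) (128/7,12) (132/7,16) (8,16)]

Clipped polygon: [(8,12) (128/7,12) (132/7,16) (8,16)]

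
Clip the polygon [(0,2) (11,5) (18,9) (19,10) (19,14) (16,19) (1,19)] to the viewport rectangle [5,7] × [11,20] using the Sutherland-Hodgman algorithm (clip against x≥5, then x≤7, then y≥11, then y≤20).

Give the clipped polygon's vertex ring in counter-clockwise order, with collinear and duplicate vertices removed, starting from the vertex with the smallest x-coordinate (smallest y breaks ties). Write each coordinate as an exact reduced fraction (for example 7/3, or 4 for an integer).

Clipped polygon: [(5,11) (7,11) (7,19) (5,19)]

1. After x ≥ 5: [(5,37/11) (11,5) (18,9) (19,10) (19,14) (16,19) (5,19)]
2. After x ≤ 7: [(5,37/11) (7,43/11) (7,19) (5,19)]
3. After y ≥ 11: [(5,11) (7,11) (7,19) (5,19)]
4. After y ≤ 20: [(5,11) (7,11) (7,19) (5,19)]
5. Canonical ring: [(5,11) (7,11) (7,19) (5,19)]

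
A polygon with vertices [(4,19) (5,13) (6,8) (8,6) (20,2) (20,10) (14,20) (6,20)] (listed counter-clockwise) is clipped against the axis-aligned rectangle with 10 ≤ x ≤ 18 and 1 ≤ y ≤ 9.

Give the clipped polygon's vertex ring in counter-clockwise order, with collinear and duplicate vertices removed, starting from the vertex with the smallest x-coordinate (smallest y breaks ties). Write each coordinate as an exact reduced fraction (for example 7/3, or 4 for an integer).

Clipped polygon: [(10,16/3) (18,8/3) (18,9) (10,9)]

1. After x ≥ 10: [(10,16/3) (20,2) (20,10) (14,20) (10,20)]
2. After x ≤ 18: [(10,16/3) (18,8/3) (18,40/3) (14,20) (10,20)]
3. After y ≥ 1: [(10,16/3) (18,8/3) (18,40/3) (14,20) (10,20)]
4. After y ≤ 9: [(10,9) (10,16/3) (18,8/3) (18,9)]
5. Canonical ring: [(10,16/3) (18,8/3) (18,9) (10,9)]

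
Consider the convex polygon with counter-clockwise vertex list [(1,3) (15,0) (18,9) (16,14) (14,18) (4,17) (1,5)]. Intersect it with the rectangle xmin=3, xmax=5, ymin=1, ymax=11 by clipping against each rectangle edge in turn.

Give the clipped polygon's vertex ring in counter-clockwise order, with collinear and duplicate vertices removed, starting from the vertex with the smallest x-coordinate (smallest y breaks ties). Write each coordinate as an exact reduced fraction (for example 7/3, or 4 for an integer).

1. After x ≥ 3: [(3,18/7) (15,0) (18,9) (16,14) (14,18) (4,17) (3,13)]
2. After x ≤ 5: [(3,18/7) (5,15/7) (5,171/10) (4,17) (3,13)]
3. After y ≥ 1: [(3,18/7) (5,15/7) (5,171/10) (4,17) (3,13)]
4. After y ≤ 11: [(3,11) (3,18/7) (5,15/7) (5,11)]
5. Canonical ring: [(3,18/7) (5,15/7) (5,11) (3,11)]

Clipped polygon: [(3,18/7) (5,15/7) (5,11) (3,11)]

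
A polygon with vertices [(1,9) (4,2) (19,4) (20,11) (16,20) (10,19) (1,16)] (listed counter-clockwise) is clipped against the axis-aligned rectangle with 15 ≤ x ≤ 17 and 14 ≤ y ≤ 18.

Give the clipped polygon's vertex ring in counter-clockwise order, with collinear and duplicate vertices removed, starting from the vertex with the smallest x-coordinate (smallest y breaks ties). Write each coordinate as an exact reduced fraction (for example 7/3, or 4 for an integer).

1. After x ≥ 15: [(15,52/15) (19,4) (20,11) (16,20) (15,119/6)]
2. After x ≤ 17: [(15,52/15) (17,56/15) (17,71/4) (16,20) (15,119/6)]
3. After y ≥ 14: [(15,14) (17,14) (17,71/4) (16,20) (15,119/6)]
4. After y ≤ 18: [(15,18) (15,14) (17,14) (17,71/4) (152/9,18)]
5. Canonical ring: [(15,14) (17,14) (17,71/4) (152/9,18) (15,18)]

Clipped polygon: [(15,14) (17,14) (17,71/4) (152/9,18) (15,18)]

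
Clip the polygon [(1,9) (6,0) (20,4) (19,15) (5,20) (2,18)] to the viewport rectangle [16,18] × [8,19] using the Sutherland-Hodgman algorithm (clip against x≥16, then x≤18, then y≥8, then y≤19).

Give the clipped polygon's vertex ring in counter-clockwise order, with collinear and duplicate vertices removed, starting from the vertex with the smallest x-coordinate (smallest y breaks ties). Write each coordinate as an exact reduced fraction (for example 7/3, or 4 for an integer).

Clipped polygon: [(16,8) (18,8) (18,215/14) (16,225/14)]

1. After x ≥ 16: [(16,20/7) (20,4) (19,15) (16,225/14)]
2. After x ≤ 18: [(16,20/7) (18,24/7) (18,215/14) (16,225/14)]
3. After y ≥ 8: [(16,8) (18,8) (18,215/14) (16,225/14)]
4. After y ≤ 19: [(16,8) (18,8) (18,215/14) (16,225/14)]
5. Canonical ring: [(16,8) (18,8) (18,215/14) (16,225/14)]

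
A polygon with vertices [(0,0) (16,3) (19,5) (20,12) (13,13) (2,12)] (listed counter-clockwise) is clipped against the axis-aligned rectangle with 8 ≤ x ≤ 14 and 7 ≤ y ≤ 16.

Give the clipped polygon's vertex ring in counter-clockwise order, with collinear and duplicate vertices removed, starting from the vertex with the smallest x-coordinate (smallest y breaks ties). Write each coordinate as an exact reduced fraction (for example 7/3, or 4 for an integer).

Clipped polygon: [(8,7) (14,7) (14,90/7) (13,13) (8,138/11)]

1. After x ≥ 8: [(8,3/2) (16,3) (19,5) (20,12) (13,13) (8,138/11)]
2. After x ≤ 14: [(8,3/2) (14,21/8) (14,90/7) (13,13) (8,138/11)]
3. After y ≥ 7: [(8,7) (14,7) (14,90/7) (13,13) (8,138/11)]
4. After y ≤ 16: [(8,7) (14,7) (14,90/7) (13,13) (8,138/11)]
5. Canonical ring: [(8,7) (14,7) (14,90/7) (13,13) (8,138/11)]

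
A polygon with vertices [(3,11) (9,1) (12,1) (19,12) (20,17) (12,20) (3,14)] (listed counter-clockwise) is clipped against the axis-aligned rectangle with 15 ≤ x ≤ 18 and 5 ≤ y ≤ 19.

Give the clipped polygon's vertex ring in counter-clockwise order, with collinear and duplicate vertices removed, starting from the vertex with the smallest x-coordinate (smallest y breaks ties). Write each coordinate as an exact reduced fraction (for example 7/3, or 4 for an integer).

Clipped polygon: [(15,40/7) (18,73/7) (18,71/4) (15,151/8)]

1. After x ≥ 15: [(15,40/7) (19,12) (20,17) (15,151/8)]
2. After x ≤ 18: [(15,40/7) (18,73/7) (18,71/4) (15,151/8)]
3. After y ≥ 5: [(15,40/7) (18,73/7) (18,71/4) (15,151/8)]
4. After y ≤ 19: [(15,40/7) (18,73/7) (18,71/4) (15,151/8)]
5. Canonical ring: [(15,40/7) (18,73/7) (18,71/4) (15,151/8)]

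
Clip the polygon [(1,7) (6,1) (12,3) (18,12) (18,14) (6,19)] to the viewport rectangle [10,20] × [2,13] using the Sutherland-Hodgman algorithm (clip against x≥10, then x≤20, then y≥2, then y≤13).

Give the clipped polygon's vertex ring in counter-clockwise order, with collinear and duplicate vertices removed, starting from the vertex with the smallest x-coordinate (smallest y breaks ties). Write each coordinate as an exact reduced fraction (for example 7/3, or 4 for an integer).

1. After x ≥ 10: [(10,7/3) (12,3) (18,12) (18,14) (10,52/3)]
2. After x ≤ 20: [(10,7/3) (12,3) (18,12) (18,14) (10,52/3)]
3. After y ≥ 2: [(10,7/3) (12,3) (18,12) (18,14) (10,52/3)]
4. After y ≤ 13: [(10,13) (10,7/3) (12,3) (18,12) (18,13)]
5. Canonical ring: [(10,7/3) (12,3) (18,12) (18,13) (10,13)]

Clipped polygon: [(10,7/3) (12,3) (18,12) (18,13) (10,13)]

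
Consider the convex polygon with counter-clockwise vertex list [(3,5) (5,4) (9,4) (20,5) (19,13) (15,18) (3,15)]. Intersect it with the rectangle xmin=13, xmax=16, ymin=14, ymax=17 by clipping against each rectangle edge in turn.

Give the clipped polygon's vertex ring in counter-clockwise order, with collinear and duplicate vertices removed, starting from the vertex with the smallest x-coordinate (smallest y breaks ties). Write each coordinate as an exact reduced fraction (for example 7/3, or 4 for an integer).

Clipped polygon: [(13,14) (16,14) (16,67/4) (79/5,17) (13,17)]

1. After x ≥ 13: [(13,48/11) (20,5) (19,13) (15,18) (13,35/2)]
2. After x ≤ 16: [(13,48/11) (16,51/11) (16,67/4) (15,18) (13,35/2)]
3. After y ≥ 14: [(13,14) (16,14) (16,67/4) (15,18) (13,35/2)]
4. After y ≤ 17: [(13,17) (13,14) (16,14) (16,67/4) (79/5,17)]
5. Canonical ring: [(13,14) (16,14) (16,67/4) (79/5,17) (13,17)]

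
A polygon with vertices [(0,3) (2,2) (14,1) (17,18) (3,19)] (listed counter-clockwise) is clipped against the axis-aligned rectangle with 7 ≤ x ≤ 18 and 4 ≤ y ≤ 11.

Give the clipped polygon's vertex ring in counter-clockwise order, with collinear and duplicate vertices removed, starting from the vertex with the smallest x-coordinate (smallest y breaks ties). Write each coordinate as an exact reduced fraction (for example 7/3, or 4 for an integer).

Clipped polygon: [(7,4) (247/17,4) (268/17,11) (7,11)]

1. After x ≥ 7: [(7,19/12) (14,1) (17,18) (7,131/7)]
2. After x ≤ 18: [(7,19/12) (14,1) (17,18) (7,131/7)]
3. After y ≥ 4: [(7,4) (247/17,4) (17,18) (7,131/7)]
4. After y ≤ 11: [(7,11) (7,4) (247/17,4) (268/17,11)]
5. Canonical ring: [(7,4) (247/17,4) (268/17,11) (7,11)]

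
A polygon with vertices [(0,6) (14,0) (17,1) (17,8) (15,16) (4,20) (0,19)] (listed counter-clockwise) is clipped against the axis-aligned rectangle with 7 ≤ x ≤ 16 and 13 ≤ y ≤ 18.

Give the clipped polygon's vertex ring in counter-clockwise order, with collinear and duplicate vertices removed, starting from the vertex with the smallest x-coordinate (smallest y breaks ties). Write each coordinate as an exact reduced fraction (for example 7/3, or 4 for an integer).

Clipped polygon: [(7,13) (63/4,13) (15,16) (19/2,18) (7,18)]

1. After x ≥ 7: [(7,3) (14,0) (17,1) (17,8) (15,16) (7,208/11)]
2. After x ≤ 16: [(7,3) (14,0) (16,2/3) (16,12) (15,16) (7,208/11)]
3. After y ≥ 13: [(7,13) (63/4,13) (15,16) (7,208/11)]
4. After y ≤ 18: [(7,18) (7,13) (63/4,13) (15,16) (19/2,18)]
5. Canonical ring: [(7,13) (63/4,13) (15,16) (19/2,18) (7,18)]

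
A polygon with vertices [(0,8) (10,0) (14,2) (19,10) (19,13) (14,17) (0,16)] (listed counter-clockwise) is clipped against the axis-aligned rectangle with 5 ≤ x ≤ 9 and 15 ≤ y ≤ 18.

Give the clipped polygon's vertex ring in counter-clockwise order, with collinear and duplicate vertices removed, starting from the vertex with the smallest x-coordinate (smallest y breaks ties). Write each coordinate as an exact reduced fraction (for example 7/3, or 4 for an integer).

1. After x ≥ 5: [(5,4) (10,0) (14,2) (19,10) (19,13) (14,17) (5,229/14)]
2. After x ≤ 9: [(5,4) (9,4/5) (9,233/14) (5,229/14)]
3. After y ≥ 15: [(5,15) (9,15) (9,233/14) (5,229/14)]
4. After y ≤ 18: [(5,15) (9,15) (9,233/14) (5,229/14)]
5. Canonical ring: [(5,15) (9,15) (9,233/14) (5,229/14)]

Clipped polygon: [(5,15) (9,15) (9,233/14) (5,229/14)]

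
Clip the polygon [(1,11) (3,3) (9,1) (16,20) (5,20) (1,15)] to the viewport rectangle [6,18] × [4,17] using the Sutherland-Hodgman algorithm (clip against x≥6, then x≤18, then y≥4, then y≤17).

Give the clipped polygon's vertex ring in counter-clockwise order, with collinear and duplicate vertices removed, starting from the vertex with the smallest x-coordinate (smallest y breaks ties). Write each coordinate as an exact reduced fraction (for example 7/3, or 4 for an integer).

1. After x ≥ 6: [(6,2) (9,1) (16,20) (6,20)]
2. After x ≤ 18: [(6,2) (9,1) (16,20) (6,20)]
3. After y ≥ 4: [(6,4) (192/19,4) (16,20) (6,20)]
4. After y ≤ 17: [(6,17) (6,4) (192/19,4) (283/19,17)]
5. Canonical ring: [(6,4) (192/19,4) (283/19,17) (6,17)]

Clipped polygon: [(6,4) (192/19,4) (283/19,17) (6,17)]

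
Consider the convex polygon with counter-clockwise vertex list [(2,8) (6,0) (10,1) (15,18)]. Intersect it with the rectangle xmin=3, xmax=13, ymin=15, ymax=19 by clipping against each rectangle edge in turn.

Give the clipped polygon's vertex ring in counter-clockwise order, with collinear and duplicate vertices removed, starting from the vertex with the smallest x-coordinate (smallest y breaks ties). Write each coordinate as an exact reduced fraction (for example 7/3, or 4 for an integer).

Clipped polygon: [(111/10,15) (13,15) (13,214/13)]

1. After x ≥ 3: [(3,114/13) (3,6) (6,0) (10,1) (15,18)]
2. After x ≤ 13: [(13,214/13) (3,114/13) (3,6) (6,0) (10,1) (13,56/5)]
3. After y ≥ 15: [(13,15) (13,214/13) (111/10,15)]
4. After y ≤ 19: [(13,15) (13,214/13) (111/10,15)]
5. Canonical ring: [(111/10,15) (13,15) (13,214/13)]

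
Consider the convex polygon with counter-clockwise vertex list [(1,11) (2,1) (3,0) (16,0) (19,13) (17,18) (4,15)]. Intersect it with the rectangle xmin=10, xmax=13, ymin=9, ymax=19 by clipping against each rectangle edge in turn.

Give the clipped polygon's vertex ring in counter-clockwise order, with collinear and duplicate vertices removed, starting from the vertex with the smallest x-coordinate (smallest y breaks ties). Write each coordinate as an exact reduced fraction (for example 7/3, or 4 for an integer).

Clipped polygon: [(10,9) (13,9) (13,222/13) (10,213/13)]

1. After x ≥ 10: [(10,0) (16,0) (19,13) (17,18) (10,213/13)]
2. After x ≤ 13: [(10,0) (13,0) (13,222/13) (10,213/13)]
3. After y ≥ 9: [(10,9) (13,9) (13,222/13) (10,213/13)]
4. After y ≤ 19: [(10,9) (13,9) (13,222/13) (10,213/13)]
5. Canonical ring: [(10,9) (13,9) (13,222/13) (10,213/13)]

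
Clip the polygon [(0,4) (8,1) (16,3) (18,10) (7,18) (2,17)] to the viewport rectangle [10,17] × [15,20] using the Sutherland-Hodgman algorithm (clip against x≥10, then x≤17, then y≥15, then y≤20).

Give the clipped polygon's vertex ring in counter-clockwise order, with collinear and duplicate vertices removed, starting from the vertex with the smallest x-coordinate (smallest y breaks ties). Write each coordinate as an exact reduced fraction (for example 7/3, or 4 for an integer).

1. After x ≥ 10: [(10,3/2) (16,3) (18,10) (10,174/11)]
2. After x ≤ 17: [(10,3/2) (16,3) (17,13/2) (17,118/11) (10,174/11)]
3. After y ≥ 15: [(10,15) (89/8,15) (10,174/11)]
4. After y ≤ 20: [(10,15) (89/8,15) (10,174/11)]
5. Canonical ring: [(10,15) (89/8,15) (10,174/11)]

Clipped polygon: [(10,15) (89/8,15) (10,174/11)]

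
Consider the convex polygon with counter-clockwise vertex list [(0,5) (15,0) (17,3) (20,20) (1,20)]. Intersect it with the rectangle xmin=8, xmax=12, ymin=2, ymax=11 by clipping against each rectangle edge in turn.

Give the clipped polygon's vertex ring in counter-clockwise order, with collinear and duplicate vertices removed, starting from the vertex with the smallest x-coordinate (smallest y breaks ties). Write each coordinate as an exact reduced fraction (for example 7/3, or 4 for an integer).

1. After x ≥ 8: [(8,7/3) (15,0) (17,3) (20,20) (8,20)]
2. After x ≤ 12: [(8,7/3) (12,1) (12,20) (8,20)]
3. After y ≥ 2: [(8,7/3) (9,2) (12,2) (12,20) (8,20)]
4. After y ≤ 11: [(8,11) (8,7/3) (9,2) (12,2) (12,11)]
5. Canonical ring: [(8,7/3) (9,2) (12,2) (12,11) (8,11)]

Clipped polygon: [(8,7/3) (9,2) (12,2) (12,11) (8,11)]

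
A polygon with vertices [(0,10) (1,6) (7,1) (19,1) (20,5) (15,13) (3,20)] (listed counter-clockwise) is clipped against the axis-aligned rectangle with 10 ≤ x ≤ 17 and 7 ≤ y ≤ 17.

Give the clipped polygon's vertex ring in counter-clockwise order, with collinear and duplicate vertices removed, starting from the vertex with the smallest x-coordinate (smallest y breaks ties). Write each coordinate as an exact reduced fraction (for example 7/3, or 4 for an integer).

Clipped polygon: [(10,7) (17,7) (17,49/5) (15,13) (10,191/12)]

1. After x ≥ 10: [(10,1) (19,1) (20,5) (15,13) (10,191/12)]
2. After x ≤ 17: [(10,1) (17,1) (17,49/5) (15,13) (10,191/12)]
3. After y ≥ 7: [(10,7) (17,7) (17,49/5) (15,13) (10,191/12)]
4. After y ≤ 17: [(10,7) (17,7) (17,49/5) (15,13) (10,191/12)]
5. Canonical ring: [(10,7) (17,7) (17,49/5) (15,13) (10,191/12)]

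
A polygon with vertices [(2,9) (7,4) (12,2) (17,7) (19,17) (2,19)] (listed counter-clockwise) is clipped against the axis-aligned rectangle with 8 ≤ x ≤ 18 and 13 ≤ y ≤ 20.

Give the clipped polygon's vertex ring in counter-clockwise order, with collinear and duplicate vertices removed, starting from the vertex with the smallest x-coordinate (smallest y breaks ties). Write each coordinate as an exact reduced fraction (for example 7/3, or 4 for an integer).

1. After x ≥ 8: [(8,18/5) (12,2) (17,7) (19,17) (8,311/17)]
2. After x ≤ 18: [(8,18/5) (12,2) (17,7) (18,12) (18,291/17) (8,311/17)]
3. After y ≥ 13: [(8,13) (18,13) (18,291/17) (8,311/17)]
4. After y ≤ 20: [(8,13) (18,13) (18,291/17) (8,311/17)]
5. Canonical ring: [(8,13) (18,13) (18,291/17) (8,311/17)]

Clipped polygon: [(8,13) (18,13) (18,291/17) (8,311/17)]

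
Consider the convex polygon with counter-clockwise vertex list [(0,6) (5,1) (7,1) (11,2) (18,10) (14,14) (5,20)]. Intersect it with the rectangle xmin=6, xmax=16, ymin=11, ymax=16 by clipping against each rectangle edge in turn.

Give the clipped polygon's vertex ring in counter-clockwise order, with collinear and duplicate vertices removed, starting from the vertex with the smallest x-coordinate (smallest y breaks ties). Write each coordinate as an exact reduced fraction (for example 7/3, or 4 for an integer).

1. After x ≥ 6: [(6,1) (7,1) (11,2) (18,10) (14,14) (6,58/3)]
2. After x ≤ 16: [(6,1) (7,1) (11,2) (16,54/7) (16,12) (14,14) (6,58/3)]
3. After y ≥ 11: [(6,11) (16,11) (16,12) (14,14) (6,58/3)]
4. After y ≤ 16: [(6,16) (6,11) (16,11) (16,12) (14,14) (11,16)]
5. Canonical ring: [(6,11) (16,11) (16,12) (14,14) (11,16) (6,16)]

Clipped polygon: [(6,11) (16,11) (16,12) (14,14) (11,16) (6,16)]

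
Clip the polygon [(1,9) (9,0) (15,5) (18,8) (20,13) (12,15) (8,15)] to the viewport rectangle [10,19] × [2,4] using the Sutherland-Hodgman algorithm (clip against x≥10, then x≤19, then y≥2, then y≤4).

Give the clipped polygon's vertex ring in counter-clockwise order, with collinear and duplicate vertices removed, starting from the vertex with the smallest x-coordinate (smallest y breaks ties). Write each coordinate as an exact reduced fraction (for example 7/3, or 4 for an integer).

1. After x ≥ 10: [(10,5/6) (15,5) (18,8) (20,13) (12,15) (10,15)]
2. After x ≤ 19: [(10,5/6) (15,5) (18,8) (19,21/2) (19,53/4) (12,15) (10,15)]
3. After y ≥ 2: [(10,2) (57/5,2) (15,5) (18,8) (19,21/2) (19,53/4) (12,15) (10,15)]
4. After y ≤ 4: [(10,4) (10,2) (57/5,2) (69/5,4)]
5. Canonical ring: [(10,2) (57/5,2) (69/5,4) (10,4)]

Clipped polygon: [(10,2) (57/5,2) (69/5,4) (10,4)]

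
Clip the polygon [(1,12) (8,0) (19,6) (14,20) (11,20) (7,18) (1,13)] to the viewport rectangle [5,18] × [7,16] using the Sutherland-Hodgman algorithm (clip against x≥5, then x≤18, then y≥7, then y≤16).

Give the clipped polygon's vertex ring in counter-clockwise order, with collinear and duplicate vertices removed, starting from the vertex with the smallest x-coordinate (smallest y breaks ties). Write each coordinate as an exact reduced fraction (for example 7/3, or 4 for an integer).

1. After x ≥ 5: [(5,36/7) (8,0) (19,6) (14,20) (11,20) (7,18) (5,49/3)]
2. After x ≤ 18: [(5,36/7) (8,0) (18,60/11) (18,44/5) (14,20) (11,20) (7,18) (5,49/3)]
3. After y ≥ 7: [(5,7) (18,7) (18,44/5) (14,20) (11,20) (7,18) (5,49/3)]
4. After y ≤ 16: [(5,16) (5,7) (18,7) (18,44/5) (108/7,16)]
5. Canonical ring: [(5,7) (18,7) (18,44/5) (108/7,16) (5,16)]

Clipped polygon: [(5,7) (18,7) (18,44/5) (108/7,16) (5,16)]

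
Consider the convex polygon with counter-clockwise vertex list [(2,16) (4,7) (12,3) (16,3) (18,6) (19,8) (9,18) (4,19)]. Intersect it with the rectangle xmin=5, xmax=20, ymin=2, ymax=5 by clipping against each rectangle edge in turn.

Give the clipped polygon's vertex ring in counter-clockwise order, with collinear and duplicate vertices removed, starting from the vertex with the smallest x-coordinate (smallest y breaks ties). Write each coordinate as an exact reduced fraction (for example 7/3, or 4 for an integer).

1. After x ≥ 5: [(5,13/2) (12,3) (16,3) (18,6) (19,8) (9,18) (5,94/5)]
2. After x ≤ 20: [(5,13/2) (12,3) (16,3) (18,6) (19,8) (9,18) (5,94/5)]
3. After y ≥ 2: [(5,13/2) (12,3) (16,3) (18,6) (19,8) (9,18) (5,94/5)]
4. After y ≤ 5: [(8,5) (12,3) (16,3) (52/3,5)]
5. Canonical ring: [(8,5) (12,3) (16,3) (52/3,5)]

Clipped polygon: [(8,5) (12,3) (16,3) (52/3,5)]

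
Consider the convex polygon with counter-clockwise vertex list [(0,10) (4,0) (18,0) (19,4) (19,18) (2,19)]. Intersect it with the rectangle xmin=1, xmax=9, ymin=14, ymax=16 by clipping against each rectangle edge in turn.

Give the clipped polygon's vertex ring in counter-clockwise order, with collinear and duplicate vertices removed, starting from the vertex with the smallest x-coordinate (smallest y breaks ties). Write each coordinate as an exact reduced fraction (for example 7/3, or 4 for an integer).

1. After x ≥ 1: [(1,29/2) (1,15/2) (4,0) (18,0) (19,4) (19,18) (2,19)]
2. After x ≤ 9: [(1,29/2) (1,15/2) (4,0) (9,0) (9,316/17) (2,19)]
3. After y ≥ 14: [(1,29/2) (1,14) (9,14) (9,316/17) (2,19)]
4. After y ≤ 16: [(4/3,16) (1,29/2) (1,14) (9,14) (9,16)]
5. Canonical ring: [(1,14) (9,14) (9,16) (4/3,16) (1,29/2)]

Clipped polygon: [(1,14) (9,14) (9,16) (4/3,16) (1,29/2)]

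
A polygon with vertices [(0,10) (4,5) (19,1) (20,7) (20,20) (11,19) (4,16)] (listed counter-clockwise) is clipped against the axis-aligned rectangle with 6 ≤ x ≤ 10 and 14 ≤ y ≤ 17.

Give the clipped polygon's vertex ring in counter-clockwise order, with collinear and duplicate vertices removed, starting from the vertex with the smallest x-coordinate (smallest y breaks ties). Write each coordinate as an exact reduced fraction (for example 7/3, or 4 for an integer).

Clipped polygon: [(6,14) (10,14) (10,17) (19/3,17) (6,118/7)]

1. After x ≥ 6: [(6,67/15) (19,1) (20,7) (20,20) (11,19) (6,118/7)]
2. After x ≤ 10: [(6,67/15) (10,17/5) (10,130/7) (6,118/7)]
3. After y ≥ 14: [(6,14) (10,14) (10,130/7) (6,118/7)]
4. After y ≤ 17: [(6,14) (10,14) (10,17) (19/3,17) (6,118/7)]
5. Canonical ring: [(6,14) (10,14) (10,17) (19/3,17) (6,118/7)]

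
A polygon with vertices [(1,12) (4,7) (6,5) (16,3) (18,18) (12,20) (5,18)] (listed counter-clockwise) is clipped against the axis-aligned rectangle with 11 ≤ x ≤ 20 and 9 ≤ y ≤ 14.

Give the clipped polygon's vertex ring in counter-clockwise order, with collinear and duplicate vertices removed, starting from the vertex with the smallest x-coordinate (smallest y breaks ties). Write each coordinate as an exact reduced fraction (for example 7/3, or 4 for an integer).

Clipped polygon: [(11,9) (84/5,9) (262/15,14) (11,14)]

1. After x ≥ 11: [(11,4) (16,3) (18,18) (12,20) (11,138/7)]
2. After x ≤ 20: [(11,4) (16,3) (18,18) (12,20) (11,138/7)]
3. After y ≥ 9: [(11,9) (84/5,9) (18,18) (12,20) (11,138/7)]
4. After y ≤ 14: [(11,14) (11,9) (84/5,9) (262/15,14)]
5. Canonical ring: [(11,9) (84/5,9) (262/15,14) (11,14)]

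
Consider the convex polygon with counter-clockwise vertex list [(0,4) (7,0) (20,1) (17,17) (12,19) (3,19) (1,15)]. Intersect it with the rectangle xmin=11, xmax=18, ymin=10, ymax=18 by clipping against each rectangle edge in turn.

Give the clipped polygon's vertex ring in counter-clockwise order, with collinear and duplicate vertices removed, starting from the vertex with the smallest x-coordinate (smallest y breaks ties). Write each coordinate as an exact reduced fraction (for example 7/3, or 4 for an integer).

1. After x ≥ 11: [(11,4/13) (20,1) (17,17) (12,19) (11,19)]
2. After x ≤ 18: [(11,4/13) (18,11/13) (18,35/3) (17,17) (12,19) (11,19)]
3. After y ≥ 10: [(11,10) (18,10) (18,35/3) (17,17) (12,19) (11,19)]
4. After y ≤ 18: [(11,18) (11,10) (18,10) (18,35/3) (17,17) (29/2,18)]
5. Canonical ring: [(11,10) (18,10) (18,35/3) (17,17) (29/2,18) (11,18)]

Clipped polygon: [(11,10) (18,10) (18,35/3) (17,17) (29/2,18) (11,18)]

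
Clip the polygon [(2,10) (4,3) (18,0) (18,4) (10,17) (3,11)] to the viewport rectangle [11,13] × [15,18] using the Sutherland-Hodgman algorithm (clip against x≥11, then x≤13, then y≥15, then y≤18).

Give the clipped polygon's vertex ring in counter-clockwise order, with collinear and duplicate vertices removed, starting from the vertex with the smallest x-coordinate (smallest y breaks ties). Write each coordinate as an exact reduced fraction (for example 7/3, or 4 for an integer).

Clipped polygon: [(11,15) (146/13,15) (11,123/8)]

1. After x ≥ 11: [(11,3/2) (18,0) (18,4) (11,123/8)]
2. After x ≤ 13: [(11,3/2) (13,15/14) (13,97/8) (11,123/8)]
3. After y ≥ 15: [(11,15) (146/13,15) (11,123/8)]
4. After y ≤ 18: [(11,15) (146/13,15) (11,123/8)]
5. Canonical ring: [(11,15) (146/13,15) (11,123/8)]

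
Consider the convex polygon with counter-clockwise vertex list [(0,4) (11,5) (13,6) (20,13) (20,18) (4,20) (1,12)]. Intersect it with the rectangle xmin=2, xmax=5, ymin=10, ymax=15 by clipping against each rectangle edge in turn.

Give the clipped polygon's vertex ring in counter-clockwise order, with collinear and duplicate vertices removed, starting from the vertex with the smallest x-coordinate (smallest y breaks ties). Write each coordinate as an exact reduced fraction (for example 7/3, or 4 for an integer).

1. After x ≥ 2: [(2,46/11) (11,5) (13,6) (20,13) (20,18) (4,20) (2,44/3)]
2. After x ≤ 5: [(2,46/11) (5,49/11) (5,159/8) (4,20) (2,44/3)]
3. After y ≥ 10: [(2,10) (5,10) (5,159/8) (4,20) (2,44/3)]
4. After y ≤ 15: [(2,10) (5,10) (5,15) (17/8,15) (2,44/3)]
5. Canonical ring: [(2,10) (5,10) (5,15) (17/8,15) (2,44/3)]

Clipped polygon: [(2,10) (5,10) (5,15) (17/8,15) (2,44/3)]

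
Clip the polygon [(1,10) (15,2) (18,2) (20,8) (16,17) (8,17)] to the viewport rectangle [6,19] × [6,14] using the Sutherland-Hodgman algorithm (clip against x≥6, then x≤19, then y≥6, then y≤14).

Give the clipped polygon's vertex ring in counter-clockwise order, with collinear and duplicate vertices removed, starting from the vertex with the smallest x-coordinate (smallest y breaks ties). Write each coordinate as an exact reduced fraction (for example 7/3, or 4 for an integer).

Clipped polygon: [(6,50/7) (8,6) (19,6) (19,41/4) (52/3,14) (6,14)]

1. After x ≥ 6: [(6,15) (6,50/7) (15,2) (18,2) (20,8) (16,17) (8,17)]
2. After x ≤ 19: [(6,15) (6,50/7) (15,2) (18,2) (19,5) (19,41/4) (16,17) (8,17)]
3. After y ≥ 6: [(6,15) (6,50/7) (8,6) (19,6) (19,41/4) (16,17) (8,17)]
4. After y ≤ 14: [(6,14) (6,50/7) (8,6) (19,6) (19,41/4) (52/3,14)]
5. Canonical ring: [(6,50/7) (8,6) (19,6) (19,41/4) (52/3,14) (6,14)]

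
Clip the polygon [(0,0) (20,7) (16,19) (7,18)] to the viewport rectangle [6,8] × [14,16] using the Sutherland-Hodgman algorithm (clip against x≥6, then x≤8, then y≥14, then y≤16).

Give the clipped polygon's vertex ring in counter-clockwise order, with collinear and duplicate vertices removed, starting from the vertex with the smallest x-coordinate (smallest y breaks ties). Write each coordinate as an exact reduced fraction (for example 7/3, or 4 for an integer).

Clipped polygon: [(6,14) (8,14) (8,16) (56/9,16) (6,108/7)]

1. After x ≥ 6: [(6,108/7) (6,21/10) (20,7) (16,19) (7,18)]
2. After x ≤ 8: [(6,108/7) (6,21/10) (8,14/5) (8,163/9) (7,18)]
3. After y ≥ 14: [(6,108/7) (6,14) (8,14) (8,163/9) (7,18)]
4. After y ≤ 16: [(56/9,16) (6,108/7) (6,14) (8,14) (8,16)]
5. Canonical ring: [(6,14) (8,14) (8,16) (56/9,16) (6,108/7)]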